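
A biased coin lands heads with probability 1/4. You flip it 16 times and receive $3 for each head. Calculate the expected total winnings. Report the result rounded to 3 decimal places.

E[#heads] = 16·1/4 = 4 (linearity over flips).
E[winnings] = 3·4 = 12.
≈ 12.000

$12.000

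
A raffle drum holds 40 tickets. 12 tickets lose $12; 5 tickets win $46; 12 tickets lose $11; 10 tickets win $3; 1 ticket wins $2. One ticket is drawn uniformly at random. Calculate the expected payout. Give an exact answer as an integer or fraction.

-7/20 dollars

E[payout] = (12/40)·(-12) + (5/40)·46 + (12/40)·(-11) + (10/40)·3 + (1/40)·2 = -7/20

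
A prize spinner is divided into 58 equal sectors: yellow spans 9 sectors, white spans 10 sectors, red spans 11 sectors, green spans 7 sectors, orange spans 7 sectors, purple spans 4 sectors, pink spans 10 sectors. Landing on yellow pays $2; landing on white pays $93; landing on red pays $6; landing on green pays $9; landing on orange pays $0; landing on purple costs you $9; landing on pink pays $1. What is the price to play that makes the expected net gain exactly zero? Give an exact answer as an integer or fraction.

1051/58 dollars

E[payout] = (9/58)·2 + (10/58)·93 + (11/58)·6 + (7/58)·9 + (7/58)·0 + (4/58)·(-9) + (10/58)·1 = 1051/58
Fair fee = E[payout] = 1051/58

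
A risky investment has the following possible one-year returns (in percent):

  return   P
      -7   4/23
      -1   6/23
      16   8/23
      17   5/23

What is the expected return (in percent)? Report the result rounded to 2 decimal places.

7.78

E[X] = (4/23)·(-7) + (6/23)·(-1) + (8/23)·16 + (5/23)·17
     = 179/23 ≈ 7.78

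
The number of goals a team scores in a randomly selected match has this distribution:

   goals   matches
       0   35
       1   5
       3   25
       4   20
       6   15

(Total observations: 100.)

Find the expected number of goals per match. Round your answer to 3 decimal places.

2.500

Total = 100, so P(goals=0) = 35/100, etc.
E[X] = (7/20)·0 + (1/20)·1 + (1/4)·3 + (1/5)·4 + (3/20)·6
     = 5/2 ≈ 2.500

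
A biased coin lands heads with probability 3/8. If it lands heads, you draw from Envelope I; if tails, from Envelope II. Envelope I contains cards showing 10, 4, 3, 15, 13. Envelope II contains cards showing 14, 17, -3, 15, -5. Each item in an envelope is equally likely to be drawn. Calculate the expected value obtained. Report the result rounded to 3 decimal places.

E[X | Envelope I] = (10 + 4 + 3 + 15 + 13)/5 = 9
E[X | Envelope II] = (14 + 17 − 3 + 15 − 5)/5 = 38/5
E[X] = (3/8)·9 + (5/8)·38/5 = 65/8 ≈ 8.125

8.125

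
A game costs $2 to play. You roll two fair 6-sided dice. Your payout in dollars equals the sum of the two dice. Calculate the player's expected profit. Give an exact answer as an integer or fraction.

Distribution of the sum of the two dice: 2 w.p. 1/36, 3 w.p. 1/18, 4 w.p. 1/12, 5 w.p. 1/9, 6 w.p. 5/36, 7 w.p. 1/6, …
E[payout] = (1/36)·2 + (1/18)·3 + (1/12)·4 + (1/9)·5 + (5/36)·6 + (1/6)·7 + (5/36)·8 + (1/9)·9 + (1/12)·10 + (1/18)·11 + (1/36)·12 = 7
Expected profit = 7 − 2 = 5

$5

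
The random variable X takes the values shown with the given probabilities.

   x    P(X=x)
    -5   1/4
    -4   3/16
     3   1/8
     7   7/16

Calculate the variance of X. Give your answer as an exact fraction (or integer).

7615/256

E[X] = (1/4)·(-5) + (3/16)·(-4) + (1/8)·3 + (7/16)·7 = 23/16
E[X²] = (1/4)·25 + (3/16)·16 + (1/8)·9 + (7/16)·49 = 509/16
Var(X) = 509/16 − (23/16)² = 7615/256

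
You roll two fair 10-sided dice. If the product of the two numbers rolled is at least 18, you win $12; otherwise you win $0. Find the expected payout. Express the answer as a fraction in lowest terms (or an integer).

186/25 dollars

E[payout] = (19/50)·0 + (31/50)·12 = 186/25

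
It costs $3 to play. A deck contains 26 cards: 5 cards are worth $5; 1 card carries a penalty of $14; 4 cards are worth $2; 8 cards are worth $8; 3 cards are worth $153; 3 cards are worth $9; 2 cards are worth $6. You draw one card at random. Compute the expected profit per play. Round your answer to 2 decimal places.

E[payout] = (5/26)·5 + (1/26)·(-14) + (4/26)·2 + (8/26)·8 + (3/26)·153 + (3/26)·9 + (2/26)·6 = 581/26
Expected profit = 581/26 − 3 = 503/26 ≈ $19.35

$19.35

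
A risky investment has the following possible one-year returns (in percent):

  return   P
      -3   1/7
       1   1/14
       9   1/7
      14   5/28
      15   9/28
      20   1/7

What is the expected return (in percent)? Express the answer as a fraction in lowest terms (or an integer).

E[X] = (1/7)·(-3) + (1/14)·1 + (1/7)·9 + (5/28)·14 + (9/28)·15 + (1/7)·20
     = 311/28

311/28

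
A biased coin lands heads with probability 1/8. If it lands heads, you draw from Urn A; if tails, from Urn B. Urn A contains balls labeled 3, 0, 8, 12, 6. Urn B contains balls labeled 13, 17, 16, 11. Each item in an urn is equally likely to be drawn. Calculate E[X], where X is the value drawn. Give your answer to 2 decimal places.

E[X | Urn A] = (3 + 0 + 8 + 12 + 6)/5 = 29/5
E[X | Urn B] = (13 + 17 + 16 + 11)/4 = 57/4
E[X] = (1/8)·29/5 + (7/8)·57/4 = 2111/160 ≈ 13.19

13.19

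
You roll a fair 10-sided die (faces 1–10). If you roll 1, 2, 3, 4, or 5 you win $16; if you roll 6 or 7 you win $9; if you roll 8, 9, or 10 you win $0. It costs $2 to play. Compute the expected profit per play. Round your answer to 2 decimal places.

E[payout] = (3/10)·0 + (1/5)·9 + (1/2)·16 = 49/5
Expected profit = 49/5 − 2 = 39/5 ≈ $7.80

$7.80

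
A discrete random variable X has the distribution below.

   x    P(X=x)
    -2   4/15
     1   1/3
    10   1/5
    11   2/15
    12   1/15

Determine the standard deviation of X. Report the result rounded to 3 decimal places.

E[X] = 61/15, E[X²] = 707/15
Var(X) = E[X²] − (E[X])² = 707/15 − 3721/225 = 6884/225
SD(X) = √(6884/225) ≈ 5.531

5.531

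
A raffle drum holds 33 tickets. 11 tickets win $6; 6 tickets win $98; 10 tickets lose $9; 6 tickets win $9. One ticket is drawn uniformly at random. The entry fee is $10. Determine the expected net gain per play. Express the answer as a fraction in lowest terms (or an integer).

E[payout] = (11/33)·6 + (6/33)·98 + (10/33)·(-9) + (6/33)·9 = 206/11
Expected profit = 206/11 − 10 = 96/11

96/11 dollars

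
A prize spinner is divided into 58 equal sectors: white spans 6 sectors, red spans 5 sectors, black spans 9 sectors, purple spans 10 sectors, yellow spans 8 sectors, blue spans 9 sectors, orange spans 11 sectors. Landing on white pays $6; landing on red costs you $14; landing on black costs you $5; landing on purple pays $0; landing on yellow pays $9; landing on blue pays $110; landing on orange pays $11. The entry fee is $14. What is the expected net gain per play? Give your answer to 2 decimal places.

E[payout] = (6/58)·6 + (5/58)·(-14) + (9/58)·(-5) + (10/58)·0 + (8/58)·9 + (9/58)·110 + (11/58)·11 = 552/29
Expected profit = 552/29 − 14 = 146/29 ≈ $5.03

$5.03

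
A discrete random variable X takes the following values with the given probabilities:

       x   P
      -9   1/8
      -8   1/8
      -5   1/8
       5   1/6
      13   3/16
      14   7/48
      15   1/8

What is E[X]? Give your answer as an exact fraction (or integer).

71/16

E[X] = (1/8)·(-9) + (1/8)·(-8) + (1/8)·(-5) + (1/6)·5 + (3/16)·13 + (7/48)·14 + (1/8)·15
     = 71/16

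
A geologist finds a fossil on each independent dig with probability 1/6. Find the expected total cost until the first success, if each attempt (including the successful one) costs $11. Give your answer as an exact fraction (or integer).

$66

E[#attempts] = 1/p = 6; E[cost] = 11·6 = 66.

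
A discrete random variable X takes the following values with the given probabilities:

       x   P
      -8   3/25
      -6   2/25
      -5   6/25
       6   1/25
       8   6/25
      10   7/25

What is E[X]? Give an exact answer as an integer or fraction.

58/25

E[X] = (3/25)·(-8) + (2/25)·(-6) + (6/25)·(-5) + (1/25)·6 + (6/25)·8 + (7/25)·10
     = 58/25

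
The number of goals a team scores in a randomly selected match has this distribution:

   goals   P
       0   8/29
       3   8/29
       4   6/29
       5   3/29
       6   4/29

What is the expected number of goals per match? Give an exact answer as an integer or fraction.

3

E[X] = (8/29)·0 + (8/29)·3 + (6/29)·4 + (3/29)·5 + (4/29)·6
     = 3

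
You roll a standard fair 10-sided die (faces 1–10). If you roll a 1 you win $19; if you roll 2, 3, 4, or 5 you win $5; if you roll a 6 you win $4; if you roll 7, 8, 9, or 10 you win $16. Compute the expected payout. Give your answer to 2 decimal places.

$10.70

E[payout] = (1/10)·4 + (2/5)·5 + (2/5)·16 + (1/10)·19 = 107/10
≈ $10.70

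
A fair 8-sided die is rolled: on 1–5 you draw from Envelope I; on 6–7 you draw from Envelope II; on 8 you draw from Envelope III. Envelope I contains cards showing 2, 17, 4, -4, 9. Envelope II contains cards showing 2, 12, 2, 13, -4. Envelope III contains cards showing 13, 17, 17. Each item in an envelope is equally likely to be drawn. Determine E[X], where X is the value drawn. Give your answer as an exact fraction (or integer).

161/24

E[X | Envelope I] = (2 + 17 + 4 − 4 + 9)/5 = 28/5
E[X | Envelope II] = (2 + 12 + 2 + 13 − 4)/5 = 5
E[X | Envelope III] = (13 + 17 + 17)/3 = 47/3
E[X] = (5/8)·28/5 + (1/4)·5 + (1/8)·47/3 = 161/24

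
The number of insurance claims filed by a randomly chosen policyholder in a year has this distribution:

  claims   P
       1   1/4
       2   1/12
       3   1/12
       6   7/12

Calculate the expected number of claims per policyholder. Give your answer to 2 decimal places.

E[X] = (1/4)·1 + (1/12)·2 + (1/12)·3 + (7/12)·6
     = 25/6 ≈ 4.17

4.17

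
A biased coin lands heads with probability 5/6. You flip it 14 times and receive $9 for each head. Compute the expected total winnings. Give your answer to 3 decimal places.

$105.000

E[#heads] = 14·5/6 = 35/3 (linearity over flips).
E[winnings] = 9·35/3 = 105.
≈ 105.000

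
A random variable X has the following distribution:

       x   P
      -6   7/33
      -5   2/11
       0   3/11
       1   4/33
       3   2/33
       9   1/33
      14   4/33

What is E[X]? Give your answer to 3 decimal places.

E[X] = (7/33)·(-6) + (2/11)·(-5) + (3/11)·0 + (4/33)·1 + (2/33)·3 + (1/33)·9 + (4/33)·14
     = 1/11 ≈ 0.091

0.091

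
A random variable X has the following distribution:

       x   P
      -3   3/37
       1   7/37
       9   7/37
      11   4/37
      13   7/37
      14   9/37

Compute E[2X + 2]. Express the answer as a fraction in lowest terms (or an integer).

E[2x+2] = (3/37)·(-4) + (7/37)·4 + (7/37)·20 + (4/37)·24 + (7/37)·28 + (9/37)·30
     = 718/37

718/37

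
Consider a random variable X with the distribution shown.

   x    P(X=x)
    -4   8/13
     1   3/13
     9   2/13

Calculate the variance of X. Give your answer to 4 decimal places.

E[X] = (8/13)·(-4) + (3/13)·1 + (2/13)·9 = -11/13
E[X²] = (8/13)·16 + (3/13)·1 + (2/13)·81 = 293/13
Var(X) = 293/13 − (-11/13)² = 3688/169 ≈ 21.8225

21.8225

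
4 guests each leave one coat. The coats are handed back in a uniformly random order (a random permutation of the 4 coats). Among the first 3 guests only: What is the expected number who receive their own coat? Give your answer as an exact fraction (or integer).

3/4

Let Xᵢ = 1 if person i gets their own coat. For each i, P(Xᵢ=1) = 1/4.
By linearity of expectation, E[X₁+…+X_3] = 3·(1/4) = 3/4.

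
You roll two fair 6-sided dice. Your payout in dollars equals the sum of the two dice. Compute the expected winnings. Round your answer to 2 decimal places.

$7.00

Distribution of the sum of the two dice: 2 w.p. 1/36, 3 w.p. 1/18, 4 w.p. 1/12, 5 w.p. 1/9, 6 w.p. 5/36, 7 w.p. 1/6, …
E[payout] = (1/36)·2 + (1/18)·3 + (1/12)·4 + (1/9)·5 + (5/36)·6 + (1/6)·7 + (5/36)·8 + (1/9)·9 + (1/12)·10 + (1/18)·11 + (1/36)·12 = 7
≈ $7.00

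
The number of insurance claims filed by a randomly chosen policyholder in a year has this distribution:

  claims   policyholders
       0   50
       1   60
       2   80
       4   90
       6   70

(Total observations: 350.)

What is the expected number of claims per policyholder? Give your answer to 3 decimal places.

Total = 350, so P(claims=0) = 50/350, etc.
E[X] = (1/7)·0 + (6/35)·1 + (8/35)·2 + (9/35)·4 + (1/5)·6
     = 20/7 ≈ 2.857

2.857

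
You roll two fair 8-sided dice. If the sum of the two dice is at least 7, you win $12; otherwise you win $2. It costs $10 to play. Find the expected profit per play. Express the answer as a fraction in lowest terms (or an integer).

-11/32 dollars

E[payout] = (15/64)·2 + (49/64)·12 = 309/32
Expected profit = 309/32 − 10 = -11/32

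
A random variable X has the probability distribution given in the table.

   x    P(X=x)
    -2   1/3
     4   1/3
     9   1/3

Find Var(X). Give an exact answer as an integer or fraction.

E[X] = (1/3)·(-2) + (1/3)·4 + (1/3)·9 = 11/3
E[X²] = (1/3)·4 + (1/3)·16 + (1/3)·81 = 101/3
Var(X) = 101/3 − (11/3)² = 182/9

182/9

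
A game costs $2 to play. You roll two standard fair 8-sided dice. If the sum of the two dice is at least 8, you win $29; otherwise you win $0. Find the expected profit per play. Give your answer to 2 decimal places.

$17.48

E[payout] = (21/64)·0 + (43/64)·29 = 1247/64
Expected profit = 1247/64 − 2 = 1119/64 ≈ $17.48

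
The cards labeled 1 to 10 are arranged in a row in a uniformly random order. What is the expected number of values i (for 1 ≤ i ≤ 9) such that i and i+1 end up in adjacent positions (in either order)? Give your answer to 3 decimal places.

For each i ∈ {1,…,9}, let Xᵢ = 1 if i and i+1 are adjacent. P(Xᵢ=1) = 2·(10−1)!/10! = 2/10.
By linearity, E[ΣXᵢ] = (9)·(2/10) = 9/5.
≈ 1.800

1.800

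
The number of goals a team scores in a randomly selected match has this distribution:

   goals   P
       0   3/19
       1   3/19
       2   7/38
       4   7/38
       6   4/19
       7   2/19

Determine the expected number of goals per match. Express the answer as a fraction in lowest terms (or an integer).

E[X] = (3/19)·0 + (3/19)·1 + (7/38)·2 + (7/38)·4 + (4/19)·6 + (2/19)·7
     = 62/19

62/19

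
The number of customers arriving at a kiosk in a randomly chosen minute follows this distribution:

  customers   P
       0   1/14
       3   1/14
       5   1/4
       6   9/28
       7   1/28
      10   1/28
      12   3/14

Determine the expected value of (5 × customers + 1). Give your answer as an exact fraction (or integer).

E[5x+1] = (1/14)·1 + (1/14)·16 + (1/4)·26 + (9/28)·31 + (1/28)·36 + (1/28)·51 + (3/14)·61
     = 237/7

237/7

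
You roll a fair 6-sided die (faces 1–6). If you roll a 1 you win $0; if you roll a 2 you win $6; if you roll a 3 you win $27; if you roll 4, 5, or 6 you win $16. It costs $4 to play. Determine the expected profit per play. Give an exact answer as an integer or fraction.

19/2 dollars

E[payout] = (1/6)·0 + (1/6)·6 + (1/2)·16 + (1/6)·27 = 27/2
Expected profit = 27/2 − 4 = 19/2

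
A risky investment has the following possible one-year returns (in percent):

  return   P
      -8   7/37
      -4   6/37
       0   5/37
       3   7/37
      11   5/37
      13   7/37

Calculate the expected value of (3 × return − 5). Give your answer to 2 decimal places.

2.05

E[3x-5] = (7/37)·(-29) + (6/37)·(-17) + (5/37)·(-5) + (7/37)·4 + (5/37)·28 + (7/37)·34
     = 76/37 ≈ 2.05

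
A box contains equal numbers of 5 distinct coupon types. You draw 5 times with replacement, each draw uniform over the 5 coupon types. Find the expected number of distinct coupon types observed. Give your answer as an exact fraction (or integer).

2101/625

Let Xⱼ=1 if type j appears at least once. P(Xⱼ=1) = 1 − ((5−1)/5)^5 = 2101/3125.
E[#distinct] = 5·2101/3125 = 2101/625.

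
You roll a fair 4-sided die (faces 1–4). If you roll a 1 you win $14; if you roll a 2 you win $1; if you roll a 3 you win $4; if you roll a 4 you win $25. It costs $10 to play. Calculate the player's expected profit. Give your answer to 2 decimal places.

$1.00

E[payout] = (1/4)·1 + (1/4)·4 + (1/4)·14 + (1/4)·25 = 11
Expected profit = 11 − 10 = 1 ≈ $1.00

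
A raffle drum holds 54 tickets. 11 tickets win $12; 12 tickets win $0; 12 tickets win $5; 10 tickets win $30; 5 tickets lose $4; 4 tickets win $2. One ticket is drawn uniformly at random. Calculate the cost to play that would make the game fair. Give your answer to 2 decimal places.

$8.89

E[payout] = (11/54)·12 + (12/54)·0 + (12/54)·5 + (10/54)·30 + (5/54)·(-4) + (4/54)·2 = 80/9
Fair fee = E[payout] = 80/9 ≈ $8.89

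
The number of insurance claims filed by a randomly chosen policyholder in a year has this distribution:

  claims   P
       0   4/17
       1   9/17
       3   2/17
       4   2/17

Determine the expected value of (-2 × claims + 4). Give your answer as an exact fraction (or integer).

22/17

E[-2x+4] = (4/17)·4 + (9/17)·2 + (2/17)·(-2) + (2/17)·(-4)
     = 22/17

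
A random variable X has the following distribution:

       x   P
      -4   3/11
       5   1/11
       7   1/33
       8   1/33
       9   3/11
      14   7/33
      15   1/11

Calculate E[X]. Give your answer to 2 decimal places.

6.61

E[X] = (3/11)·(-4) + (1/11)·5 + (1/33)·7 + (1/33)·8 + (3/11)·9 + (7/33)·14 + (1/11)·15
     = 218/33 ≈ 6.61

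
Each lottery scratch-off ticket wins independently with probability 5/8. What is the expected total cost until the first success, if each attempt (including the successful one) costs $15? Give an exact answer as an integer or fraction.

$24

E[#attempts] = 1/p = 8/5; E[cost] = 15·8/5 = 24.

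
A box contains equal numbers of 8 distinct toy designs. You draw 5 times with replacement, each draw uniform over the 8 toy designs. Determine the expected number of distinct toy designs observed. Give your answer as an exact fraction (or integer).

15961/4096

Let Xⱼ=1 if type j appears at least once. P(Xⱼ=1) = 1 − ((8−1)/8)^5 = 15961/32768.
E[#distinct] = 8·15961/32768 = 15961/4096.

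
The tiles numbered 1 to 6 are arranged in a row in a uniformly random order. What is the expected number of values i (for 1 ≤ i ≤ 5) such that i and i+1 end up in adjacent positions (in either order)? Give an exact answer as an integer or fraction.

For each i ∈ {1,…,5}, let Xᵢ = 1 if i and i+1 are adjacent. P(Xᵢ=1) = 2·(6−1)!/6! = 2/6.
By linearity, E[ΣXᵢ] = (5)·(2/6) = 5/3.

5/3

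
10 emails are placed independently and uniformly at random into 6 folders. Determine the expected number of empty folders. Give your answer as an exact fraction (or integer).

9765625/10077696

Let Xⱼ=1 if folder j is empty. P(Xⱼ=1) = ((6-1)/6)^10 = 9765625/60466176.
By linearity, E[#empty] = 6·9765625/60466176 = 9765625/10077696.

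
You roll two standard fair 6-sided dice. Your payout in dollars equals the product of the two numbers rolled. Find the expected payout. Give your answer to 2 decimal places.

$12.25

Distribution of the product of the two numbers rolled: 1 w.p. 1/36, 2 w.p. 1/18, 3 w.p. 1/18, 4 w.p. 1/12, 5 w.p. 1/18, 6 w.p. 1/9, …
E[payout] = (1/36)·1 + (1/18)·2 + (1/18)·3 + (1/12)·4 + (1/18)·5 + (1/9)·6 + (1/18)·8 + (1/36)·9 + (1/18)·10 + (1/9)·12 + (1/18)·15 + (1/36)·16 + (1/18)·18 + (1/18)·20 + (1/18)·24 + (1/36)·25 + (1/18)·30 + (1/36)·36 = 49/4
≈ $12.25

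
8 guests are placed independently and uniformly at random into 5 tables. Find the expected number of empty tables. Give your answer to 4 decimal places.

0.8389

Let Xⱼ=1 if table j is empty. P(Xⱼ=1) = ((5-1)/5)^8 = 65536/390625.
By linearity, E[#empty] = 5·65536/390625 = 65536/78125.
≈ 0.8389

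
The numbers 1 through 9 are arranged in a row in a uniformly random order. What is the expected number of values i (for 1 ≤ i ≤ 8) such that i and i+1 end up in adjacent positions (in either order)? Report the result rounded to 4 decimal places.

1.7778

For each i ∈ {1,…,8}, let Xᵢ = 1 if i and i+1 are adjacent. P(Xᵢ=1) = 2·(9−1)!/9! = 2/9.
By linearity, E[ΣXᵢ] = (8)·(2/9) = 16/9.
≈ 1.7778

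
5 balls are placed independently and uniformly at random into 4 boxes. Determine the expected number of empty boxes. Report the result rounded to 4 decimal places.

0.9492

Let Xⱼ=1 if box j is empty. P(Xⱼ=1) = ((4-1)/4)^5 = 243/1024.
By linearity, E[#empty] = 4·243/1024 = 243/256.
≈ 0.9492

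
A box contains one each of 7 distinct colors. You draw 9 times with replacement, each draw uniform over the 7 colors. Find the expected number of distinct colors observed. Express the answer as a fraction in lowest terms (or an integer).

Let Xⱼ=1 if type j appears at least once. P(Xⱼ=1) = 1 − ((7−1)/7)^9 = 30275911/40353607.
E[#distinct] = 7·30275911/40353607 = 30275911/5764801.

30275911/5764801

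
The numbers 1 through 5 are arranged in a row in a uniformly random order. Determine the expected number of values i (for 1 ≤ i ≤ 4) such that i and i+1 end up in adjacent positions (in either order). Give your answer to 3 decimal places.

1.600

For each i ∈ {1,…,4}, let Xᵢ = 1 if i and i+1 are adjacent. P(Xᵢ=1) = 2·(5−1)!/5! = 2/5.
By linearity, E[ΣXᵢ] = (4)·(2/5) = 8/5.
≈ 1.600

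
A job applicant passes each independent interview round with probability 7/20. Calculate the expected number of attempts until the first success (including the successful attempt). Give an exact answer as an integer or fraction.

20/7

For a geometric distribution, E[trials] = 1/p = 1/(7/20) = 20/7.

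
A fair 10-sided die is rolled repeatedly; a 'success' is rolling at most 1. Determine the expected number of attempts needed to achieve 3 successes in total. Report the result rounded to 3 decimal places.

30.000

By linearity (sum of 3 independent geometric waits), E[trials] = 3/p = 3/(1/10) = 30.
≈ 30.000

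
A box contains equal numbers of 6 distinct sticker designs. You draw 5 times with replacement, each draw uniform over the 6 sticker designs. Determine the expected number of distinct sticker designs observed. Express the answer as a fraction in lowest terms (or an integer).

4651/1296

Let Xⱼ=1 if type j appears at least once. P(Xⱼ=1) = 1 − ((6−1)/6)^5 = 4651/7776.
E[#distinct] = 6·4651/7776 = 4651/1296.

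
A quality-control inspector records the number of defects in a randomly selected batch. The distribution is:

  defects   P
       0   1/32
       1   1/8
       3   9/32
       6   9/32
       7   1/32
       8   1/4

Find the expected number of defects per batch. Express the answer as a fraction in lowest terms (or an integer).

39/8

E[X] = (1/32)·0 + (1/8)·1 + (9/32)·3 + (9/32)·6 + (1/32)·7 + (1/4)·8
     = 39/8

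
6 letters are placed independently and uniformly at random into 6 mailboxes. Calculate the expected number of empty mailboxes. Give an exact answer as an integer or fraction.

15625/7776

Let Xⱼ=1 if mailbox j is empty. P(Xⱼ=1) = ((6-1)/6)^6 = 15625/46656.
By linearity, E[#empty] = 6·15625/46656 = 15625/7776.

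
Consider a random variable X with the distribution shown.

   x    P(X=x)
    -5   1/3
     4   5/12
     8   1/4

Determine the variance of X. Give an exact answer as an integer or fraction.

27

E[X] = (1/3)·(-5) + (5/12)·4 + (1/4)·8 = 2
E[X²] = (1/3)·25 + (5/12)·16 + (1/4)·64 = 31
Var(X) = 31 − (2)² = 27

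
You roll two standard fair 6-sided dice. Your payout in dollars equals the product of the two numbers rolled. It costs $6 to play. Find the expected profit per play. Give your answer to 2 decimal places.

Distribution of the product of the two numbers rolled: 1 w.p. 1/36, 2 w.p. 1/18, 3 w.p. 1/18, 4 w.p. 1/12, 5 w.p. 1/18, 6 w.p. 1/9, …
E[payout] = (1/36)·1 + (1/18)·2 + (1/18)·3 + (1/12)·4 + (1/18)·5 + (1/9)·6 + (1/18)·8 + (1/36)·9 + (1/18)·10 + (1/9)·12 + (1/18)·15 + (1/36)·16 + (1/18)·18 + (1/18)·20 + (1/18)·24 + (1/36)·25 + (1/18)·30 + (1/36)·36 = 49/4
Expected profit = 49/4 − 6 = 25/4 ≈ $6.25

$6.25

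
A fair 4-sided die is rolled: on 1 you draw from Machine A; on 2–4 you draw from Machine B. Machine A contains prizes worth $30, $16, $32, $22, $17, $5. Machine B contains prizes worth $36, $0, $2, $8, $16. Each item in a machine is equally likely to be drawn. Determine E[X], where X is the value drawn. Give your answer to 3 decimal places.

$14.383

E[X | Machine A] = (30 + 16 + 32 + 22 + 17 + 5)/6 = 61/3
E[X | Machine B] = (36 + 0 + 2 + 8 + 16)/5 = 62/5
E[X] = (1/4)·61/3 + (3/4)·62/5 = 863/60 ≈ 14.383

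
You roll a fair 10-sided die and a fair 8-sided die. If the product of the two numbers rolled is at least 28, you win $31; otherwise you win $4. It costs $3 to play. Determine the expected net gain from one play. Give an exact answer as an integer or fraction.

89/8 dollars

E[payout] = (5/8)·4 + (3/8)·31 = 113/8
Expected profit = 113/8 − 3 = 89/8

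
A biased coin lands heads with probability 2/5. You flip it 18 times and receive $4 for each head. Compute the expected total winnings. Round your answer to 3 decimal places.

$28.800

E[#heads] = 18·2/5 = 36/5 (linearity over flips).
E[winnings] = 4·36/5 = 144/5.
≈ 28.800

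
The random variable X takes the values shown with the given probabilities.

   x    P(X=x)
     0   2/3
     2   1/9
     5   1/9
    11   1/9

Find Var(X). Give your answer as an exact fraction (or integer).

E[X] = (2/3)·0 + (1/9)·2 + (1/9)·5 + (1/9)·11 = 2
E[X²] = (2/3)·0 + (1/9)·4 + (1/9)·25 + (1/9)·121 = 50/3
Var(X) = 50/3 − (2)² = 38/3

38/3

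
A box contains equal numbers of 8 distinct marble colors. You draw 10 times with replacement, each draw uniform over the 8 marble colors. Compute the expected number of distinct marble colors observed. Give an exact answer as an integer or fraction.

Let Xⱼ=1 if type j appears at least once. P(Xⱼ=1) = 1 − ((8−1)/8)^10 = 791266575/1073741824.
E[#distinct] = 8·791266575/1073741824 = 791266575/134217728.

791266575/134217728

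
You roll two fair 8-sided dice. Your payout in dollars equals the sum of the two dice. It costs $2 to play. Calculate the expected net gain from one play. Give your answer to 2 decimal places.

Distribution of the sum of the two dice: 2 w.p. 1/64, 3 w.p. 1/32, 4 w.p. 3/64, 5 w.p. 1/16, 6 w.p. 5/64, 7 w.p. 3/32, …
E[payout] = (1/64)·2 + (1/32)·3 + (3/64)·4 + (1/16)·5 + (5/64)·6 + (3/32)·7 + (7/64)·8 + (1/8)·9 + (7/64)·10 + (3/32)·11 + (5/64)·12 + (1/16)·13 + (3/64)·14 + (1/32)·15 + (1/64)·16 = 9
Expected profit = 9 − 2 = 7 ≈ $7.00

$7.00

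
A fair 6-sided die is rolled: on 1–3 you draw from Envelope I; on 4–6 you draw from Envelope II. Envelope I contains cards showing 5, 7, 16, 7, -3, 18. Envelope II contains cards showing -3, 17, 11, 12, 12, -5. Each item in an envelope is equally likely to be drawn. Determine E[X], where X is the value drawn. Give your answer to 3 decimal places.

E[X | Envelope I] = (5 + 7 + 16 + 7 − 3 + 18)/6 = 25/3
E[X | Envelope II] = (-3 + 17 + 11 + 12 + 12 − 5)/6 = 22/3
E[X] = (1/2)·25/3 + (1/2)·22/3 = 47/6 ≈ 7.833

7.833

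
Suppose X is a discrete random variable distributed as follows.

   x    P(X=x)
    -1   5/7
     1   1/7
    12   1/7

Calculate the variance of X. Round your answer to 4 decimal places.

E[X] = (5/7)·(-1) + (1/7)·1 + (1/7)·12 = 8/7
E[X²] = (5/7)·1 + (1/7)·1 + (1/7)·144 = 150/7
Var(X) = 150/7 − (8/7)² = 986/49 ≈ 20.1224

20.1224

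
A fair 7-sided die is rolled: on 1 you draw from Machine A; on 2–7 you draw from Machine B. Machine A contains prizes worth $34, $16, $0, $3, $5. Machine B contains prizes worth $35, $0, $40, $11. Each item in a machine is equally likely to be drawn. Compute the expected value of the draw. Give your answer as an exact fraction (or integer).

703/35 dollars

E[X | Machine A] = (34 + 16 + 0 + 3 + 5)/5 = 58/5
E[X | Machine B] = (35 + 0 + 40 + 11)/4 = 43/2
E[X] = (1/7)·58/5 + (6/7)·43/2 = 703/35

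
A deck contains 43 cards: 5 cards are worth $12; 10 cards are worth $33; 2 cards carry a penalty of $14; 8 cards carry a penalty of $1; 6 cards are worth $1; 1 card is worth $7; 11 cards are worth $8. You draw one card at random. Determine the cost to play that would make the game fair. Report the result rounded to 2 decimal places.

$10.58

E[payout] = (5/43)·12 + (10/43)·33 + (2/43)·(-14) + (8/43)·(-1) + (6/43)·1 + (1/43)·7 + (11/43)·8 = 455/43
Fair fee = E[payout] = 455/43 ≈ $10.58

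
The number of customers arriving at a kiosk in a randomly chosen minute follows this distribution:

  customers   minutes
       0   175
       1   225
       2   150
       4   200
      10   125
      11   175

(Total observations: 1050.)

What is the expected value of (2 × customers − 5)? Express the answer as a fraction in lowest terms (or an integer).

25/7

Total = 1050, so P(customers=0) = 175/1050, etc.
E[2x-5] = (1/6)·(-5) + (3/14)·(-3) + (1/7)·(-1) + (4/21)·3 + (5/42)·15 + (1/6)·17
     = 25/7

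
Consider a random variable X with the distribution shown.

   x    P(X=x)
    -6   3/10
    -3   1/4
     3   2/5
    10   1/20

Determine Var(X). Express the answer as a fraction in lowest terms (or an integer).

8371/400

E[X] = (3/10)·(-6) + (1/4)·(-3) + (2/5)·3 + (1/20)·10 = -17/20
E[X²] = (3/10)·36 + (1/4)·9 + (2/5)·9 + (1/20)·100 = 433/20
Var(X) = 433/20 − (-17/20)² = 8371/400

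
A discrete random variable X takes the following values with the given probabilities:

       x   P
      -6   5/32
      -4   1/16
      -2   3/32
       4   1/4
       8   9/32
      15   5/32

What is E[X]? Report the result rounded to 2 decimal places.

E[X] = (5/32)·(-6) + (1/16)·(-4) + (3/32)·(-2) + (1/4)·4 + (9/32)·8 + (5/32)·15
     = 135/32 ≈ 4.22

4.22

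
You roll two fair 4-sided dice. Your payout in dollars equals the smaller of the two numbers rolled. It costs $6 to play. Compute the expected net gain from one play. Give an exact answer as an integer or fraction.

-33/8 dollars

Distribution of the smaller of the two numbers rolled: 1 w.p. 7/16, 2 w.p. 5/16, 3 w.p. 3/16, 4 w.p. 1/16
E[payout] = (7/16)·1 + (5/16)·2 + (3/16)·3 + (1/16)·4 = 15/8
Expected profit = 15/8 − 6 = -33/8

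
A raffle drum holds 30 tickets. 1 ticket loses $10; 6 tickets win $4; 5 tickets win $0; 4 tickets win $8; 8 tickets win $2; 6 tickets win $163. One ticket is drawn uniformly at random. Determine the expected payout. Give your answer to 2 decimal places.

E[payout] = (1/30)·(-10) + (6/30)·4 + (5/30)·0 + (4/30)·8 + (8/30)·2 + (6/30)·163 = 104/3
≈ $34.67

$34.67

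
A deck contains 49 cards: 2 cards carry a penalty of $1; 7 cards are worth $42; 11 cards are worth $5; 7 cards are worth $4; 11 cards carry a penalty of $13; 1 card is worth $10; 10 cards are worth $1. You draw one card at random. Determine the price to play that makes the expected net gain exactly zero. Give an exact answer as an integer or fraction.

36/7 dollars

E[payout] = (2/49)·(-1) + (7/49)·42 + (11/49)·5 + (7/49)·4 + (11/49)·(-13) + (1/49)·10 + (10/49)·1 = 36/7
Fair fee = E[payout] = 36/7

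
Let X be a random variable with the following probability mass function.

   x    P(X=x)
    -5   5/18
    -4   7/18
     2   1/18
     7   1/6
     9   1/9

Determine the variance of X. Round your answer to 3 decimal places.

E[X] = (5/18)·(-5) + (7/18)·(-4) + (1/18)·2 + (1/6)·7 + (1/9)·9 = -2/3
E[X²] = (5/18)·25 + (7/18)·16 + (1/18)·4 + (1/6)·49 + (1/9)·81 = 275/9
Var(X) = 275/9 − (-2/3)² = 271/9 ≈ 30.111

30.111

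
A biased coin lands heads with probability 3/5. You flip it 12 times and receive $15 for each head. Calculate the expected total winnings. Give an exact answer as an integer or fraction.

E[#heads] = 12·3/5 = 36/5 (linearity over flips).
E[winnings] = 15·36/5 = 108.

$108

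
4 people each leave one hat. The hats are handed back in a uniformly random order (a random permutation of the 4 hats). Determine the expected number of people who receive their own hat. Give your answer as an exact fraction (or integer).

Let Xᵢ = 1 if person i gets their own hat. For each i, P(Xᵢ=1) = 1/4.
By linearity of expectation, E[X₁+…+X_4] = 4·(1/4) = 1.

1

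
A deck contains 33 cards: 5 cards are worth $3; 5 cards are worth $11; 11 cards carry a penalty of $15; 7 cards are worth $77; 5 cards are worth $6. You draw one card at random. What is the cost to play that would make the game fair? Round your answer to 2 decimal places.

E[payout] = (5/33)·3 + (5/33)·11 + (11/33)·(-15) + (7/33)·77 + (5/33)·6 = 158/11
Fair fee = E[payout] = 158/11 ≈ $14.36

$14.36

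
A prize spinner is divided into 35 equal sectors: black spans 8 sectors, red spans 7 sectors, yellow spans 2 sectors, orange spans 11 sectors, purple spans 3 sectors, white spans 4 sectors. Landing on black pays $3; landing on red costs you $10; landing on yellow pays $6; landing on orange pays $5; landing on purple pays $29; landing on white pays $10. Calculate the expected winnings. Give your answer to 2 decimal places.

E[payout] = (8/35)·3 + (7/35)·(-10) + (2/35)·6 + (11/35)·5 + (3/35)·29 + (4/35)·10 = 148/35
≈ $4.23

$4.23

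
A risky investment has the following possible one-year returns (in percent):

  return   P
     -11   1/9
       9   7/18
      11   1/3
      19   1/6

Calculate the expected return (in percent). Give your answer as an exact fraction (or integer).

E[X] = (1/9)·(-11) + (7/18)·9 + (1/3)·11 + (1/6)·19
     = 82/9

82/9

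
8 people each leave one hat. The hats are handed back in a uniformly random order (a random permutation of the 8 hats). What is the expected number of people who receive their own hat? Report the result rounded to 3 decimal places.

Let Xᵢ = 1 if person i gets their own hat. For each i, P(Xᵢ=1) = 1/8.
By linearity of expectation, E[X₁+…+X_8] = 8·(1/8) = 1.
≈ 1.000

1.000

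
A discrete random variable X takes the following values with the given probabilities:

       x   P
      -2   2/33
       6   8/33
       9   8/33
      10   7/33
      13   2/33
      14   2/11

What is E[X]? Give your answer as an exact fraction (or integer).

296/33

E[X] = (2/33)·(-2) + (8/33)·6 + (8/33)·9 + (7/33)·10 + (2/33)·13 + (2/11)·14
     = 296/33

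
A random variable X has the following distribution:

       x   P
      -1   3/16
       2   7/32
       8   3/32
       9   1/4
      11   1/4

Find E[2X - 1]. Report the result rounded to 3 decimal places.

11.000

E[2x-1] = (3/16)·(-3) + (7/32)·3 + (3/32)·15 + (1/4)·17 + (1/4)·21
     = 11 ≈ 11.000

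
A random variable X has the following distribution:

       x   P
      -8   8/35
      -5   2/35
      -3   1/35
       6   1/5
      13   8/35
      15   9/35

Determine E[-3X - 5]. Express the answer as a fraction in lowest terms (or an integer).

E[-3x-5] = (8/35)·19 + (2/35)·10 + (1/35)·4 + (1/5)·(-23) + (8/35)·(-44) + (9/35)·(-50)
     = -787/35

-787/35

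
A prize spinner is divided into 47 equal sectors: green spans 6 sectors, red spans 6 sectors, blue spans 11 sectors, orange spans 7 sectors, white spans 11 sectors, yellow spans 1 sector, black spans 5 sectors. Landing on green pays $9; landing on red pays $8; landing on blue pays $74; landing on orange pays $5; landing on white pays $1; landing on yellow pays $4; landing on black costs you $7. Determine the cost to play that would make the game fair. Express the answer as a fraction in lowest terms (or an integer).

931/47 dollars

E[payout] = (6/47)·9 + (6/47)·8 + (11/47)·74 + (7/47)·5 + (11/47)·1 + (1/47)·4 + (5/47)·(-7) = 931/47
Fair fee = E[payout] = 931/47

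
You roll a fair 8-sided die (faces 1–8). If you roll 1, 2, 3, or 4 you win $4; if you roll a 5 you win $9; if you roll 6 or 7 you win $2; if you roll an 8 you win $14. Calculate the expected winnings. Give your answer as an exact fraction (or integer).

43/8 dollars

E[payout] = (1/4)·2 + (1/2)·4 + (1/8)·9 + (1/8)·14 = 43/8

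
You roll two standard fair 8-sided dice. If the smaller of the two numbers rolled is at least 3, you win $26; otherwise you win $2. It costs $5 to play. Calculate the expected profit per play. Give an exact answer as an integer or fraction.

21/2 dollars

E[payout] = (7/16)·2 + (9/16)·26 = 31/2
Expected profit = 31/2 − 5 = 21/2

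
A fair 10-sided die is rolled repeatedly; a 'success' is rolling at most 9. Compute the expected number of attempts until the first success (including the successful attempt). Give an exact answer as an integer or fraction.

For a geometric distribution, E[trials] = 1/p = 1/(9/10) = 10/9.

10/9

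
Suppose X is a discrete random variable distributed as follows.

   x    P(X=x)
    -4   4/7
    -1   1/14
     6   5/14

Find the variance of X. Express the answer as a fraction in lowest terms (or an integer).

4317/196

E[X] = (4/7)·(-4) + (1/14)·(-1) + (5/14)·6 = -3/14
E[X²] = (4/7)·16 + (1/14)·1 + (5/14)·36 = 309/14
Var(X) = 309/14 − (-3/14)² = 4317/196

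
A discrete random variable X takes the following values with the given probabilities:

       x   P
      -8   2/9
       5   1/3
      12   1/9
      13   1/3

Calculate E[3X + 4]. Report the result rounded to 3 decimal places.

20.667

E[3x+4] = (2/9)·(-20) + (1/3)·19 + (1/9)·40 + (1/3)·43
     = 62/3 ≈ 20.667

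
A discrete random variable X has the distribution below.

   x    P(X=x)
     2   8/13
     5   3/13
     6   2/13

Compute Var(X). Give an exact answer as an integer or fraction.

478/169

E[X] = (8/13)·2 + (3/13)·5 + (2/13)·6 = 43/13
E[X²] = (8/13)·4 + (3/13)·25 + (2/13)·36 = 179/13
Var(X) = 179/13 − (43/13)² = 478/169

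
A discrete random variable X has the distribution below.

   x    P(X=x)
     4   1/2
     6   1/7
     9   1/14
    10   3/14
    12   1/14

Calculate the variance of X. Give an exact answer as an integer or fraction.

E[X] = (1/2)·4 + (1/7)·6 + (1/14)·9 + (3/14)·10 + (1/14)·12 = 13/2
E[X²] = (1/2)·16 + (1/7)·36 + (1/14)·81 + (3/14)·100 + (1/14)·144 = 709/14
Var(X) = 709/14 − (13/2)² = 235/28

235/28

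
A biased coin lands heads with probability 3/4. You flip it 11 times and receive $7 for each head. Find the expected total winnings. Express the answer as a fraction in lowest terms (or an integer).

E[#heads] = 11·3/4 = 33/4 (linearity over flips).
E[winnings] = 7·33/4 = 231/4.

231/4 dollars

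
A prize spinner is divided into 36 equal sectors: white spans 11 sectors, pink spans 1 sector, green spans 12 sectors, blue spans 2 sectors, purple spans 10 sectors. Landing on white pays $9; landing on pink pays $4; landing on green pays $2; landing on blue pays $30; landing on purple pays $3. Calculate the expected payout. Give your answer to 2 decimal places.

E[payout] = (11/36)·9 + (1/36)·4 + (12/36)·2 + (2/36)·30 + (10/36)·3 = 217/36
≈ $6.03

$6.03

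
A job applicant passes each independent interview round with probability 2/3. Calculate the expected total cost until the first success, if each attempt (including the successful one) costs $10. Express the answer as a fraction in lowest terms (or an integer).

E[#attempts] = 1/p = 3/2; E[cost] = 10·3/2 = 15.

$15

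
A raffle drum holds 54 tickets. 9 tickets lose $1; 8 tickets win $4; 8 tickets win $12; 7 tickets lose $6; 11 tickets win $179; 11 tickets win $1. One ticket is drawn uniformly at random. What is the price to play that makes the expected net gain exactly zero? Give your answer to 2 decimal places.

$38.09

E[payout] = (9/54)·(-1) + (8/54)·4 + (8/54)·12 + (7/54)·(-6) + (11/54)·179 + (11/54)·1 = 2057/54
Fair fee = E[payout] = 2057/54 ≈ $38.09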